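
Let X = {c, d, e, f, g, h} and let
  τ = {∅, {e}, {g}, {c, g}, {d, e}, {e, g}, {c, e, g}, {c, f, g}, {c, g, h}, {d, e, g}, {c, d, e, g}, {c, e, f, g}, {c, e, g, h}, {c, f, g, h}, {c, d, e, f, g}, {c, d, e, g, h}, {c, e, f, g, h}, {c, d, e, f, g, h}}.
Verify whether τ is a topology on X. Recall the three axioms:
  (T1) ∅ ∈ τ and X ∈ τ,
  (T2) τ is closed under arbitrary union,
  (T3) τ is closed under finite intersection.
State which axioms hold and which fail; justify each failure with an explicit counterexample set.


τ IS a topology on X.

Axiom (T1): ∅ ∈ τ? Yes; X ∈ τ? Yes.
Axiom (T2/T3): check pairwise unions and intersections of members of τ.
All pairwise intersections and unions checked — each lies in τ. Therefore τ satisfies (T1), (T2), (T3): it IS a topology on X.


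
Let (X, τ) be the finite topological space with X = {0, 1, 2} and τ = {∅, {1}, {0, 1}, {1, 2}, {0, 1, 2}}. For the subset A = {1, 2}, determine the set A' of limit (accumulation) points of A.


A' = {0, 2}

For each x ∈ X, list the open sets U ∈ τ with x ∈ U, then check whether U ∩ (A ∖ {x}) ≠ ∅ for every such U.
  x = 0: opens ∋ x are {0, 1}, {0, 1, 2}; each meets A ∖ {0}, so x IS a limit point.
  x = 1: open {1} ∋ x has {1} ∩ (A ∖ {1}) = ∅, so x is NOT a limit point.
  x = 2: opens ∋ x are {1, 2}, {0, 1, 2}; each meets A ∖ {2}, so x IS a limit point.
Collecting: A' = {0, 2}.


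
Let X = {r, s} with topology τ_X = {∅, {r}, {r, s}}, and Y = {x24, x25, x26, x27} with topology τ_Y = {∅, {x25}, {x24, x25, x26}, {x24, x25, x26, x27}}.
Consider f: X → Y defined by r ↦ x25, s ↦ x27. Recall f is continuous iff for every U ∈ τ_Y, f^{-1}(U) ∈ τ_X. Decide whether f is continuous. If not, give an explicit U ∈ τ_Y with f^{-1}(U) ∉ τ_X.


f IS continuous.

Compute f^{-1}(U) for each U ∈ τ_Y:
  U = ∅: f^{-1}(U) = ∅ ∈ τ_X ✓.
  U = {x25}: f^{-1}(U) = {r} ∈ τ_X ✓.
  U = {x24, x25, x26}: f^{-1}(U) = {r} ∈ τ_X ✓.
  U = {x24, x25, x26, x27}: f^{-1}(U) = {r, s} ∈ τ_X ✓.
Every preimage lies in τ_X, so f IS continuous.


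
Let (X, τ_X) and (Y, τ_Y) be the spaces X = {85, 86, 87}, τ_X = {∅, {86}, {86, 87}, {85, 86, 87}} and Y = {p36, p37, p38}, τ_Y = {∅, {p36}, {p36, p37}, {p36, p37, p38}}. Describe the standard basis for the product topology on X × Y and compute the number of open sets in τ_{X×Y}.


Basis B = {∅ × ∅, {86} × {p36}, {86} × {p36, p37}, {86, 87} × {p36}, {85, 86, 87} × {p36}, {86} × {p36, p37, p38}, {86, 87} × {p36, p37}, {85, 86, 87} × {p36, p37}, {86, 87} × {p36, p37, p38}, {85, 86, 87} × {p36, p37, p38}}; |τ_{X×Y}| = 20.

Enumerate products U × V with U ∈ τ_X, V ∈ τ_Y (deduplicated):
  ∅ × ∅ = {} (∅)
  {86} × {p36} = {(86,p36)}
  {86} × {p36, p37} = {(86,p36), (86,p37)}
  {86, 87} × {p36} = {(86,p36), (87,p36)}
  {85, 86, 87} × {p36} = {(85,p36), (86,p36), (87,p36)}
  {86} × {p36, p37, p38} = {(86,p36), (86,p37), (86,p38)}
  {86, 87} × {p36, p37} = {(86,p36), (86,p37), (87,p36), (87,p37)}
  {85, 86, 87} × {p36, p37} = {(85,p36), (85,p37), (86,p36), (86,p37), (87,p36), (87,p37)}
  {86, 87} × {p36, p37, p38} = {(86,p36), (86,p37), (86,p38), (87,p36), (87,p37), (87,p38)}
  {85, 86, 87} × {p36, p37, p38} = {(85,p36), (85,p37), (85,p38), (86,p36), (86,p37), (86,p38), (87,p36), (87,p37), (87,p38)}
These 10 distinct sets form the basis B.
Close under arbitrary unions to get τ_{X×Y}; counting gives |τ_{X×Y}| = 20.


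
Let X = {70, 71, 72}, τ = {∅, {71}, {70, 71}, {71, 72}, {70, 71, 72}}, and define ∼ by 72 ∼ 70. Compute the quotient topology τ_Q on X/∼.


X/∼ = {[70=72], [71]}; |τ_Q| = 3.

Equivalence classes: [70=72], [71].
Quotient map π: X → X/∼ sends 70 ↦ [70=72], 71 ↦ [71], 72 ↦ [70=72].
For each subset V ⊆ X/∼, compute π^{-1}(V) ⊆ X and check whether π^{-1}(V) ∈ τ. V is open in τ_Q iff π^{-1}(V) ∈ τ.
  V = {}: π^{-1}(V) = ∅ ∈ τ ✓.
  V = {[70=72]}: π^{-1}(V) = {70, 72} ∉ τ ✗.
  V = {[71]}: π^{-1}(V) = {71} ∈ τ ✓.
  V = {[70=72], [71]}: π^{-1}(V) = {70, 71, 72} ∈ τ ✓.
Open sets in the quotient: τ_Q = {{}, {[71]}, {[70=72], [71]}} (3 elements).


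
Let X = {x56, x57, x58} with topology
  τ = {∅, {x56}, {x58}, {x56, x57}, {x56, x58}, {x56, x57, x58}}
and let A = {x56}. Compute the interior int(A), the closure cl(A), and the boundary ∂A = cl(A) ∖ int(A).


int(A) = {x56}, cl(A) = {x56, x57}, ∂A = {x57}.

Closed sets in (X, τ) are complements of opens:
  closed(X, τ) = {∅, {x57}, {x58}, {x56, x57}, {x57, x58}, {x56, x57, x58}}.
int(A) = ⋃ {U ∈ τ : U ⊆ A}. Opens contained in A: ∅, {x56}.
Taking the union of these: int(A) = {x56}.
cl(A) = ⋂ {C closed : A ⊆ C}. Closed sets containing A: {x56, x57}, {x56, x57, x58}.
Intersecting these: cl(A) = {x56, x57}.
∂A = cl(A) ∖ int(A) = {x56, x57} ∖ {x56} = {x57}.


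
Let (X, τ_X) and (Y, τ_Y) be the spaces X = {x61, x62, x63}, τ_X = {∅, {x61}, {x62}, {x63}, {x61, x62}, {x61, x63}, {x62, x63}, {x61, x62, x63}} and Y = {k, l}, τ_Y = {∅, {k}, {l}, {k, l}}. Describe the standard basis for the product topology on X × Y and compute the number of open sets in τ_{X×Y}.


Basis B = {∅ × ∅, {x61} × {k}, {x61} × {l}, {x62} × {k}, {x62} × {l}, {x63} × {k}, {x63} × {l}, {x61} × {k, l}, {x61, x62} × {k}, {x61, x63} × {k}, {x61, x62} × {l}, {x61, x63} × {l}, {x62} × {k, l}, {x62, x63} × {k}, {x62, x63} × {l}, {x63} × {k, l}, {x61, x62, x63} × {k}, {x61, x62, x63} × {l}, {x61, x62} × {k, l}, {x61, x63} × {k, l}, {x62, x63} × {k, l}, {x61, x62, x63} × {k, l}}; |τ_{X×Y}| = 64.

Enumerate products U × V with U ∈ τ_X, V ∈ τ_Y (deduplicated):
  ∅ × ∅ = {} (∅)
  {x61} × {k} = {(x61,k)}
  {x61} × {l} = {(x61,l)}
  {x62} × {k} = {(x62,k)}
  {x62} × {l} = {(x62,l)}
  {x63} × {k} = {(x63,k)}
  {x63} × {l} = {(x63,l)}
  {x61} × {k, l} = {(x61,k), (x61,l)}
  {x61, x62} × {k} = {(x61,k), (x62,k)}
  {x61, x63} × {k} = {(x61,k), (x63,k)}
  {x61, x62} × {l} = {(x61,l), (x62,l)}
  {x61, x63} × {l} = {(x61,l), (x63,l)}
  {x62} × {k, l} = {(x62,k), (x62,l)}
  {x62, x63} × {k} = {(x62,k), (x63,k)}
  {x62, x63} × {l} = {(x62,l), (x63,l)}
  {x63} × {k, l} = {(x63,k), (x63,l)}
  {x61, x62, x63} × {k} = {(x61,k), (x62,k), (x63,k)}
  {x61, x62, x63} × {l} = {(x61,l), (x62,l), (x63,l)}
  {x61, x62} × {k, l} = {(x61,k), (x61,l), (x62,k), (x62,l)}
  {x61, x63} × {k, l} = {(x61,k), (x61,l), (x63,k), (x63,l)}
  {x62, x63} × {k, l} = {(x62,k), (x62,l), (x63,k), (x63,l)}
  {x61, x62, x63} × {k, l} = {(x61,k), (x61,l), (x62,k), (x62,l), (x63,k), (x63,l)}
These 22 distinct sets form the basis B.
Close under arbitrary unions to get τ_{X×Y}; counting gives |τ_{X×Y}| = 64.


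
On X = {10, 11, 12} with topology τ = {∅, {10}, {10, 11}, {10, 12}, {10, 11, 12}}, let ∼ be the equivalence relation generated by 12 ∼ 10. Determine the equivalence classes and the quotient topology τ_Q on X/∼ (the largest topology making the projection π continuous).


X/∼ = {[10=12], [11]}; |τ_Q| = 3.

Equivalence classes: [10=12], [11].
Quotient map π: X → X/∼ sends 10 ↦ [10=12], 11 ↦ [11], 12 ↦ [10=12].
For each subset V ⊆ X/∼, compute π^{-1}(V) ⊆ X and check whether π^{-1}(V) ∈ τ. V is open in τ_Q iff π^{-1}(V) ∈ τ.
  V = {}: π^{-1}(V) = ∅ ∈ τ ✓.
  V = {[10=12]}: π^{-1}(V) = {10, 12} ∈ τ ✓.
  V = {[11]}: π^{-1}(V) = {11} ∉ τ ✗.
  V = {[10=12], [11]}: π^{-1}(V) = {10, 11, 12} ∈ τ ✓.
Open sets in the quotient: τ_Q = {{}, {[10=12]}, {[10=12], [11]}} (3 elements).


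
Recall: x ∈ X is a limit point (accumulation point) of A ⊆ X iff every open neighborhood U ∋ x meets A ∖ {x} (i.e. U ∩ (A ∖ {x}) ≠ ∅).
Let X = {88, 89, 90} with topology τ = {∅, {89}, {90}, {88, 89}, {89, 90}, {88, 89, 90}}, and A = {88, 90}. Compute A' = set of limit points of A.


A' = ∅

For each x ∈ X, list the open sets U ∈ τ with x ∈ U, then check whether U ∩ (A ∖ {x}) ≠ ∅ for every such U.
  x = 88: open {88, 89} ∋ x has {88, 89} ∩ (A ∖ {88}) = ∅, so x is NOT a limit point.
  x = 89: open {89} ∋ x has {89} ∩ (A ∖ {89}) = ∅, so x is NOT a limit point.
  x = 90: open {90} ∋ x has {90} ∩ (A ∖ {90}) = ∅, so x is NOT a limit point.
Collecting: A' = ∅.


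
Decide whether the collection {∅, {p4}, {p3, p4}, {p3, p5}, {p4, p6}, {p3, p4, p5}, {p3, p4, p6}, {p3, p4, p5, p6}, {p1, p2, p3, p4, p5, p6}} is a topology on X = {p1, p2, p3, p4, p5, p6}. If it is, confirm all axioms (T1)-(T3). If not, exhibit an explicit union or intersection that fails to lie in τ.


τ is NOT a topology on X.

Axiom (T1): ∅ ∈ τ? Yes; X ∈ τ? Yes.
Axiom (T2/T3): check pairwise unions and intersections of members of τ.
Counterexample for (T3): {p3, p4} ∩ {p3, p5} = {p3} ∉ τ. Therefore τ is NOT a topology.


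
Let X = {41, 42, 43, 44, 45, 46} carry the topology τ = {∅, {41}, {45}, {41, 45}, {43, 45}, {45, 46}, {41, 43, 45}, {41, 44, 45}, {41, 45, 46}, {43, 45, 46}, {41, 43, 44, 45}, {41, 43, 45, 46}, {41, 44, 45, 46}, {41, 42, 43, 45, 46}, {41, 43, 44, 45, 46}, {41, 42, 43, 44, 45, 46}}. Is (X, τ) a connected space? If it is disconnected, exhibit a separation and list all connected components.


(X, τ) is connected.

Find clopen sets (U ∈ τ with X ∖ U ∈ τ):
  U = ∅, X ∖ U = {41, 42, 43, 44, 45, 46} — both open, so U is clopen.
  U = {41, 42, 43, 44, 45, 46}, X ∖ U = ∅ — both open, so U is clopen.
Only trivial clopens (∅ and X) exist, so (X, τ) is connected.
Compute connected components by grouping points that agree on all clopens:
  component: {41, 42, 43, 44, 45, 46}


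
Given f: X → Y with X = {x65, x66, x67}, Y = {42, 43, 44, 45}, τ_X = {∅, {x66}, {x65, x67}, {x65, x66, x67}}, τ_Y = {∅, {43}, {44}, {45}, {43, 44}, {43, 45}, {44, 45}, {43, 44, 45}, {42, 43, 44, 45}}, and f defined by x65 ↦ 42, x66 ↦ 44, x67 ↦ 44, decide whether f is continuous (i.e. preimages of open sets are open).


f is NOT continuous.

Compute f^{-1}(U) for each U ∈ τ_Y:
  U = ∅: f^{-1}(U) = ∅ ∈ τ_X ✓.
  U = {43}: f^{-1}(U) = ∅ ∈ τ_X ✓.
  U = {44}: f^{-1}(U) = {x66, x67} ∉ τ_X ✗.
  U = {45}: f^{-1}(U) = ∅ ∈ τ_X ✓.
  U = {43, 44}: f^{-1}(U) = {x66, x67} ∉ τ_X ✗.
  U = {43, 45}: f^{-1}(U) = ∅ ∈ τ_X ✓.
  U = {44, 45}: f^{-1}(U) = {x66, x67} ∉ τ_X ✗.
  U = {43, 44, 45}: f^{-1}(U) = {x66, x67} ∉ τ_X ✗.
  U = {42, 43, 44, 45}: f^{-1}(U) = {x65, x66, x67} ∈ τ_X ✓.
Found U = {44} with f^{-1}(U) = {x66, x67} not in τ_X. Therefore f is NOT continuous.


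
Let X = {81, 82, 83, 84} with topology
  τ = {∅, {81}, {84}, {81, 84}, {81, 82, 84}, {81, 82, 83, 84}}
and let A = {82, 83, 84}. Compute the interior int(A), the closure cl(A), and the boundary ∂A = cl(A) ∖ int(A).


int(A) = {84}, cl(A) = {82, 83, 84}, ∂A = {82, 83}.

Closed sets in (X, τ) are complements of opens:
  closed(X, τ) = {∅, {83}, {82, 83}, {81, 82, 83}, {82, 83, 84}, {81, 82, 83, 84}}.
int(A) = ⋃ {U ∈ τ : U ⊆ A}. Opens contained in A: ∅, {84}.
Taking the union of these: int(A) = {84}.
cl(A) = ⋂ {C closed : A ⊆ C}. Closed sets containing A: {82, 83, 84}, {81, 82, 83, 84}.
Intersecting these: cl(A) = {82, 83, 84}.
∂A = cl(A) ∖ int(A) = {82, 83, 84} ∖ {84} = {82, 83}.


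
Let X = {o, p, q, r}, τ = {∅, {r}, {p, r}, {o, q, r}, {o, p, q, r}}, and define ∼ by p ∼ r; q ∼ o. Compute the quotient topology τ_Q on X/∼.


X/∼ = {[o=q], [p=r]}; |τ_Q| = 3.

Equivalence classes: [o=q], [p=r].
Quotient map π: X → X/∼ sends o ↦ [o=q], p ↦ [p=r], q ↦ [o=q], r ↦ [p=r].
For each subset V ⊆ X/∼, compute π^{-1}(V) ⊆ X and check whether π^{-1}(V) ∈ τ. V is open in τ_Q iff π^{-1}(V) ∈ τ.
  V = {}: π^{-1}(V) = ∅ ∈ τ ✓.
  V = {[o=q]}: π^{-1}(V) = {o, q} ∉ τ ✗.
  V = {[p=r]}: π^{-1}(V) = {p, r} ∈ τ ✓.
  V = {[o=q], [p=r]}: π^{-1}(V) = {o, p, q, r} ∈ τ ✓.
Open sets in the quotient: τ_Q = {{}, {[p=r]}, {[o=q], [p=r]}} (3 elements).


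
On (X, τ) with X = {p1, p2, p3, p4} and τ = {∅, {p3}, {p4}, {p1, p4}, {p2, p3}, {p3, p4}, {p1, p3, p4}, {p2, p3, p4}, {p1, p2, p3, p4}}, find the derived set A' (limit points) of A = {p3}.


A' = {p2}

For each x ∈ X, list the open sets U ∈ τ with x ∈ U, then check whether U ∩ (A ∖ {x}) ≠ ∅ for every such U.
  x = p1: open {p1, p4} ∋ x has {p1, p4} ∩ (A ∖ {p1}) = ∅, so x is NOT a limit point.
  x = p2: opens ∋ x are {p2, p3}, {p2, p3, p4}, {p1, p2, p3, p4}; each meets A ∖ {p2}, so x IS a limit point.
  x = p3: open {p3} ∋ x has {p3} ∩ (A ∖ {p3}) = ∅, so x is NOT a limit point.
  x = p4: open {p4} ∋ x has {p4} ∩ (A ∖ {p4}) = ∅, so x is NOT a limit point.
Collecting: A' = {p2}.


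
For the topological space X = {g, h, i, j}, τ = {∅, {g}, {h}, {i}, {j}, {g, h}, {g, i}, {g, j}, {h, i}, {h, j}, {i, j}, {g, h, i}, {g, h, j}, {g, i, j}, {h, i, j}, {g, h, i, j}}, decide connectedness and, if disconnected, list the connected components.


(X, τ) is disconnected; components = [{g}, {h}, {i}, {j}].

Find clopen sets (U ∈ τ with X ∖ U ∈ τ):
  U = ∅, X ∖ U = {g, h, i, j} — both open, so U is clopen.
  U = {g}, X ∖ U = {h, i, j} — both open, so U is clopen.
  U = {h}, X ∖ U = {g, i, j} — both open, so U is clopen.
  U = {i}, X ∖ U = {g, h, j} — both open, so U is clopen.
  U = {j}, X ∖ U = {g, h, i} — both open, so U is clopen.
  U = {g, h}, X ∖ U = {i, j} — both open, so U is clopen.
  U = {g, i}, X ∖ U = {h, j} — both open, so U is clopen.
  U = {g, j}, X ∖ U = {h, i} — both open, so U is clopen.
  U = {h, i}, X ∖ U = {g, j} — both open, so U is clopen.
  U = {h, j}, X ∖ U = {g, i} — both open, so U is clopen.
  U = {i, j}, X ∖ U = {g, h} — both open, so U is clopen.
  U = {g, h, i}, X ∖ U = {j} — both open, so U is clopen.
  U = {g, h, j}, X ∖ U = {i} — both open, so U is clopen.
  U = {g, i, j}, X ∖ U = {h} — both open, so U is clopen.
  U = {h, i, j}, X ∖ U = {g} — both open, so U is clopen.
  U = {g, h, i, j}, X ∖ U = ∅ — both open, so U is clopen.
Nontrivial clopen(s) exist: e.g. {i, j}. So (X, τ) is disconnected.
Compute connected components by grouping points that agree on all clopens:
  component: {g}
  component: {h}
  component: {i}
  component: {j}


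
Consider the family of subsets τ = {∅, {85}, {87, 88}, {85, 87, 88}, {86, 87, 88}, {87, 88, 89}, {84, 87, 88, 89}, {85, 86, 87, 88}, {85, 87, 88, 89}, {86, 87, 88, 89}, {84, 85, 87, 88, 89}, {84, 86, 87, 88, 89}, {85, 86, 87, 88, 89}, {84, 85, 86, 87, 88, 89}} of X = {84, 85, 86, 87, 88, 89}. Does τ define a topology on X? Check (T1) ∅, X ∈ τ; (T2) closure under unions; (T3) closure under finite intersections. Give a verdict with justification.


τ IS a topology on X.

Axiom (T1): ∅ ∈ τ? Yes; X ∈ τ? Yes.
Axiom (T2/T3): check pairwise unions and intersections of members of τ.
All pairwise intersections and unions checked — each lies in τ. Therefore τ satisfies (T1), (T2), (T3): it IS a topology on X.


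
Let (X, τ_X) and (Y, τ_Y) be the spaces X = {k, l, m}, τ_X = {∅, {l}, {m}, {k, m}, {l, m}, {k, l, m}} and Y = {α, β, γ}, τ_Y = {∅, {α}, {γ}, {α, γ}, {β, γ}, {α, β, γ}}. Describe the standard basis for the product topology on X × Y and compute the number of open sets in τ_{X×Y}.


Basis B = {∅ × ∅, {l} × {α}, {l} × {γ}, {m} × {α}, {m} × {γ}, {k, m} × {α}, {k, m} × {γ}, {l} × {α, γ}, {l, m} × {α}, {l} × {β, γ}, {l, m} × {γ}, {m} × {α, γ}, {m} × {β, γ}, {k, l, m} × {α}, {k, l, m} × {γ}, {l} × {α, β, γ}, {m} × {α, β, γ}, {k, m} × {α, γ}, {k, m} × {β, γ}, {l, m} × {α, γ}, {l, m} × {β, γ}, {k, m} × {α, β, γ}, {k, l, m} × {α, γ}, {k, l, m} × {β, γ}, {l, m} × {α, β, γ}, {k, l, m} × {α, β, γ}}; |τ_{X×Y}| = 108.

Enumerate products U × V with U ∈ τ_X, V ∈ τ_Y (deduplicated):
  ∅ × ∅ = {} (∅)
  {l} × {α} = {(l,α)}
  {l} × {γ} = {(l,γ)}
  {m} × {α} = {(m,α)}
  {m} × {γ} = {(m,γ)}
  {k, m} × {α} = {(k,α), (m,α)}
  {k, m} × {γ} = {(k,γ), (m,γ)}
  {l} × {α, γ} = {(l,α), (l,γ)}
  {l, m} × {α} = {(l,α), (m,α)}
  {l} × {β, γ} = {(l,β), (l,γ)}
  {l, m} × {γ} = {(l,γ), (m,γ)}
  {m} × {α, γ} = {(m,α), (m,γ)}
  {m} × {β, γ} = {(m,β), (m,γ)}
  {k, l, m} × {α} = {(k,α), (l,α), (m,α)}
  {k, l, m} × {γ} = {(k,γ), (l,γ), (m,γ)}
  {l} × {α, β, γ} = {(l,α), (l,β), (l,γ)}
  {m} × {α, β, γ} = {(m,α), (m,β), (m,γ)}
  {k, m} × {α, γ} = {(k,α), (k,γ), (m,α), (m,γ)}
  {k, m} × {β, γ} = {(k,β), (k,γ), (m,β), (m,γ)}
  {l, m} × {α, γ} = {(l,α), (l,γ), (m,α), (m,γ)}
  {l, m} × {β, γ} = {(l,β), (l,γ), (m,β), (m,γ)}
  {k, m} × {α, β, γ} = {(k,α), (k,β), (k,γ), (m,α), (m,β), (m,γ)}
  {k, l, m} × {α, γ} = {(k,α), (k,γ), (l,α), (l,γ), (m,α), (m,γ)}
  {k, l, m} × {β, γ} = {(k,β), (k,γ), (l,β), (l,γ), (m,β), (m,γ)}
  {l, m} × {α, β, γ} = {(l,α), (l,β), (l,γ), (m,α), (m,β), (m,γ)}
  {k, l, m} × {α, β, γ} = {(k,α), (k,β), (k,γ), (l,α), (l,β), (l,γ), (m,α), (m,β), (m,γ)}
These 26 distinct sets form the basis B.
Close under arbitrary unions to get τ_{X×Y}; counting gives |τ_{X×Y}| = 108.


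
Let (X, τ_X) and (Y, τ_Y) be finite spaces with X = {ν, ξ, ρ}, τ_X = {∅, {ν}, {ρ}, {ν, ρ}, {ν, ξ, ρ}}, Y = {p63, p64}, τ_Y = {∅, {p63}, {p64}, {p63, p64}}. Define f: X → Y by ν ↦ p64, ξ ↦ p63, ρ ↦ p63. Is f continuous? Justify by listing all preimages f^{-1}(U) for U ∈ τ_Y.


f is NOT continuous.

Compute f^{-1}(U) for each U ∈ τ_Y:
  U = ∅: f^{-1}(U) = ∅ ∈ τ_X ✓.
  U = {p63}: f^{-1}(U) = {ξ, ρ} ∉ τ_X ✗.
  U = {p64}: f^{-1}(U) = {ν} ∈ τ_X ✓.
  U = {p63, p64}: f^{-1}(U) = {ν, ξ, ρ} ∈ τ_X ✓.
Found U = {p63} with f^{-1}(U) = {ξ, ρ} not in τ_X. Therefore f is NOT continuous.


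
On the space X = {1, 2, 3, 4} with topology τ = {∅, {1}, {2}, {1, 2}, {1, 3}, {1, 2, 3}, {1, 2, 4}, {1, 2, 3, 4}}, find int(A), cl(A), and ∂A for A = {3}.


int(A) = ∅, cl(A) = {3}, ∂A = {3}.

Closed sets in (X, τ) are complements of opens:
  closed(X, τ) = {∅, {3}, {4}, {2, 4}, {3, 4}, {1, 3, 4}, {2, 3, 4}, {1, 2, 3, 4}}.
int(A) = ⋃ {U ∈ τ : U ⊆ A}. Opens contained in A: ∅.
Taking the union of these: int(A) = ∅.
cl(A) = ⋂ {C closed : A ⊆ C}. Closed sets containing A: {3}, {3, 4}, {1, 3, 4}, {2, 3, 4}, {1, 2, 3, 4}.
Intersecting these: cl(A) = {3}.
∂A = cl(A) ∖ int(A) = {3} ∖ ∅ = {3}.


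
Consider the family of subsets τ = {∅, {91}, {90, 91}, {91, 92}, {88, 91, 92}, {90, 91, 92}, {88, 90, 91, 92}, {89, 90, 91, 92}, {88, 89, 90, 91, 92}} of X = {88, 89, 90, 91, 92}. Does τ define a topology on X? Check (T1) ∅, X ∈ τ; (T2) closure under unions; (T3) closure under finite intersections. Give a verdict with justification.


τ IS a topology on X.

Axiom (T1): ∅ ∈ τ? Yes; X ∈ τ? Yes.
Axiom (T2/T3): check pairwise unions and intersections of members of τ.
All pairwise intersections and unions checked — each lies in τ. Therefore τ satisfies (T1), (T2), (T3): it IS a topology on X.


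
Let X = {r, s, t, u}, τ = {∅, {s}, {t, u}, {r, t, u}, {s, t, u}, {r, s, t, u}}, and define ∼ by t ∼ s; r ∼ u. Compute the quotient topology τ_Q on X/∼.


X/∼ = {[r=u], [s=t]}; |τ_Q| = 2.

Equivalence classes: [r=u], [s=t].
Quotient map π: X → X/∼ sends r ↦ [r=u], s ↦ [s=t], t ↦ [s=t], u ↦ [r=u].
For each subset V ⊆ X/∼, compute π^{-1}(V) ⊆ X and check whether π^{-1}(V) ∈ τ. V is open in τ_Q iff π^{-1}(V) ∈ τ.
  V = {}: π^{-1}(V) = ∅ ∈ τ ✓.
  V = {[r=u]}: π^{-1}(V) = {r, u} ∉ τ ✗.
  V = {[s=t]}: π^{-1}(V) = {s, t} ∉ τ ✗.
  V = {[r=u], [s=t]}: π^{-1}(V) = {r, s, t, u} ∈ τ ✓.
Open sets in the quotient: τ_Q = {{}, {[r=u], [s=t]}} (2 elements).


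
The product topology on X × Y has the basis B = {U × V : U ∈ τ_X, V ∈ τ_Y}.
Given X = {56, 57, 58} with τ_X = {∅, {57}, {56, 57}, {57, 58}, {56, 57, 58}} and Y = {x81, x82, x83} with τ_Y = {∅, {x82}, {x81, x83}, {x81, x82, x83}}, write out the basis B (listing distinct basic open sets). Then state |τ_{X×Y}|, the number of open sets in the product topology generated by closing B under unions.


Basis B = {∅ × ∅, {57} × {x82}, {56, 57} × {x82}, {57} × {x81, x83}, {57, 58} × {x82}, {56, 57, 58} × {x82}, {57} × {x81, x82, x83}, {56, 57} × {x81, x83}, {57, 58} × {x81, x83}, {56, 57} × {x81, x82, x83}, {56, 57, 58} × {x81, x83}, {57, 58} × {x81, x82, x83}, {56, 57, 58} × {x81, x82, x83}}; |τ_{X×Y}| = 25.

Enumerate products U × V with U ∈ τ_X, V ∈ τ_Y (deduplicated):
  ∅ × ∅ = {} (∅)
  {57} × {x82} = {(57,x82)}
  {56, 57} × {x82} = {(56,x82), (57,x82)}
  {57} × {x81, x83} = {(57,x81), (57,x83)}
  {57, 58} × {x82} = {(57,x82), (58,x82)}
  {56, 57, 58} × {x82} = {(56,x82), (57,x82), (58,x82)}
  {57} × {x81, x82, x83} = {(57,x81), (57,x82), (57,x83)}
  {56, 57} × {x81, x83} = {(56,x81), (56,x83), (57,x81), (57,x83)}
  {57, 58} × {x81, x83} = {(57,x81), (57,x83), (58,x81), (58,x83)}
  {56, 57} × {x81, x82, x83} = {(56,x81), (56,x82), (56,x83), (57,x81), (57,x82), (57,x83)}
  {56, 57, 58} × {x81, x83} = {(56,x81), (56,x83), (57,x81), (57,x83), (58,x81), (58,x83)}
  {57, 58} × {x81, x82, x83} = {(57,x81), (57,x82), (57,x83), (58,x81), (58,x82), (58,x83)}
  {56, 57, 58} × {x81, x82, x83} = {(56,x81), (56,x82), (56,x83), (57,x81), (57,x82), (57,x83), (58,x81), (58,x82), (58,x83)}
These 13 distinct sets form the basis B.
Close under arbitrary unions to get τ_{X×Y}; counting gives |τ_{X×Y}| = 25.


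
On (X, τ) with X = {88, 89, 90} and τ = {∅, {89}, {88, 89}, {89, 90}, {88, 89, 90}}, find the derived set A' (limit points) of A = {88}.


A' = ∅

For each x ∈ X, list the open sets U ∈ τ with x ∈ U, then check whether U ∩ (A ∖ {x}) ≠ ∅ for every such U.
  x = 88: open {88, 89} ∋ x has {88, 89} ∩ (A ∖ {88}) = ∅, so x is NOT a limit point.
  x = 89: open {89} ∋ x has {89} ∩ (A ∖ {89}) = ∅, so x is NOT a limit point.
  x = 90: open {89, 90} ∋ x has {89, 90} ∩ (A ∖ {90}) = ∅, so x is NOT a limit point.
Collecting: A' = ∅.


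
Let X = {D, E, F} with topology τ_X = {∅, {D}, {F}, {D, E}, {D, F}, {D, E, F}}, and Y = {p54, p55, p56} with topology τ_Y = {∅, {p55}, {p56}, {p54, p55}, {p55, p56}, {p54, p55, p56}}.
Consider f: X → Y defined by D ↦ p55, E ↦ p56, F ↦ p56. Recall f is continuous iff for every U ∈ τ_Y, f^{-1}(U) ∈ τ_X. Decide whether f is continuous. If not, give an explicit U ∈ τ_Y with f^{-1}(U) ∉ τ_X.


f is NOT continuous.

Compute f^{-1}(U) for each U ∈ τ_Y:
  U = ∅: f^{-1}(U) = ∅ ∈ τ_X ✓.
  U = {p55}: f^{-1}(U) = {D} ∈ τ_X ✓.
  U = {p56}: f^{-1}(U) = {E, F} ∉ τ_X ✗.
  U = {p54, p55}: f^{-1}(U) = {D} ∈ τ_X ✓.
  U = {p55, p56}: f^{-1}(U) = {D, E, F} ∈ τ_X ✓.
  U = {p54, p55, p56}: f^{-1}(U) = {D, E, F} ∈ τ_X ✓.
Found U = {p56} with f^{-1}(U) = {E, F} not in τ_X. Therefore f is NOT continuous.


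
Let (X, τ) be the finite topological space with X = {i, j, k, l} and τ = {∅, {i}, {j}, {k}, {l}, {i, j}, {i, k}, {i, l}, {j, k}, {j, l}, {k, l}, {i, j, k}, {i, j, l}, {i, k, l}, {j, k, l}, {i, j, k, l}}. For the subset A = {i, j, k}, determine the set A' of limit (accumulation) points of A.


A' = ∅

For each x ∈ X, list the open sets U ∈ τ with x ∈ U, then check whether U ∩ (A ∖ {x}) ≠ ∅ for every such U.
  x = i: open {i} ∋ x has {i} ∩ (A ∖ {i}) = ∅, so x is NOT a limit point.
  x = j: open {j} ∋ x has {j} ∩ (A ∖ {j}) = ∅, so x is NOT a limit point.
  x = k: open {k} ∋ x has {k} ∩ (A ∖ {k}) = ∅, so x is NOT a limit point.
  x = l: open {l} ∋ x has {l} ∩ (A ∖ {l}) = ∅, so x is NOT a limit point.
Collecting: A' = ∅.


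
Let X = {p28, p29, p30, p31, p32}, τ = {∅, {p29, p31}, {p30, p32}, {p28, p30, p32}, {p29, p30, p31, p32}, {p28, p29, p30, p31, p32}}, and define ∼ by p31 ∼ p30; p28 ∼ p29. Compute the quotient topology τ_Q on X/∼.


X/∼ = {[p28=p29], [p30=p31], [p32]}; |τ_Q| = 2.

Equivalence classes: [p28=p29], [p30=p31], [p32].
Quotient map π: X → X/∼ sends p28 ↦ [p28=p29], p29 ↦ [p28=p29], p30 ↦ [p30=p31], p31 ↦ [p30=p31], p32 ↦ [p32].
For each subset V ⊆ X/∼, compute π^{-1}(V) ⊆ X and check whether π^{-1}(V) ∈ τ. V is open in τ_Q iff π^{-1}(V) ∈ τ.
  V = {}: π^{-1}(V) = ∅ ∈ τ ✓.
  V = {[p28=p29]}: π^{-1}(V) = {p28, p29} ∉ τ ✗.
  V = {[p30=p31]}: π^{-1}(V) = {p30, p31} ∉ τ ✗.
  V = {[p28=p29], [p30=p31]}: π^{-1}(V) = {p28, p29, p30, p31} ∉ τ ✗.
  V = {[p32]}: π^{-1}(V) = {p32} ∉ τ ✗.
  V = {[p28=p29], [p32]}: π^{-1}(V) = {p28, p29, p32} ∉ τ ✗.
  V = {[p30=p31], [p32]}: π^{-1}(V) = {p30, p31, p32} ∉ τ ✗.
  V = {[p28=p29], [p30=p31], [p32]}: π^{-1}(V) = {p28, p29, p30, p31, p32} ∈ τ ✓.
Open sets in the quotient: τ_Q = {{}, {[p28=p29], [p30=p31], [p32]}} (2 elements).


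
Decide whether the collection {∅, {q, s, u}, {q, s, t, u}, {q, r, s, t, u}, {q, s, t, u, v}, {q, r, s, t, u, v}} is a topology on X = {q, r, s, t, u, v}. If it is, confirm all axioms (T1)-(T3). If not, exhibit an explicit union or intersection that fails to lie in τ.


τ IS a topology on X.

Axiom (T1): ∅ ∈ τ? Yes; X ∈ τ? Yes.
Axiom (T2/T3): check pairwise unions and intersections of members of τ.
All pairwise intersections and unions checked — each lies in τ. Therefore τ satisfies (T1), (T2), (T3): it IS a topology on X.


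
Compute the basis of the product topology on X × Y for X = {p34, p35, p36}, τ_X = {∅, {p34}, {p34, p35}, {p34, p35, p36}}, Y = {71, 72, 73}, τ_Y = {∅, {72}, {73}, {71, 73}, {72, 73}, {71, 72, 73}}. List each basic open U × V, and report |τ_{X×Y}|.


Basis B = {∅ × ∅, {p34} × {72}, {p34} × {73}, {p34} × {71, 73}, {p34} × {72, 73}, {p34, p35} × {72}, {p34, p35} × {73}, {p34} × {71, 72, 73}, {p34, p35, p36} × {72}, {p34, p35, p36} × {73}, {p34, p35} × {71, 73}, {p34, p35} × {72, 73}, {p34, p35} × {71, 72, 73}, {p34, p35, p36} × {71, 73}, {p34, p35, p36} × {72, 73}, {p34, p35, p36} × {71, 72, 73}}; |τ_{X×Y}| = 40.

Enumerate products U × V with U ∈ τ_X, V ∈ τ_Y (deduplicated):
  ∅ × ∅ = {} (∅)
  {p34} × {72} = {(p34,72)}
  {p34} × {73} = {(p34,73)}
  {p34} × {71, 73} = {(p34,71), (p34,73)}
  {p34} × {72, 73} = {(p34,72), (p34,73)}
  {p34, p35} × {72} = {(p34,72), (p35,72)}
  {p34, p35} × {73} = {(p34,73), (p35,73)}
  {p34} × {71, 72, 73} = {(p34,71), (p34,72), (p34,73)}
  {p34, p35, p36} × {72} = {(p34,72), (p35,72), (p36,72)}
  {p34, p35, p36} × {73} = {(p34,73), (p35,73), (p36,73)}
  {p34, p35} × {71, 73} = {(p34,71), (p34,73), (p35,71), (p35,73)}
  {p34, p35} × {72, 73} = {(p34,72), (p34,73), (p35,72), (p35,73)}
  {p34, p35} × {71, 72, 73} = {(p34,71), (p34,72), (p34,73), (p35,71), (p35,72), (p35,73)}
  {p34, p35, p36} × {71, 73} = {(p34,71), (p34,73), (p35,71), (p35,73), (p36,71), (p36,73)}
  {p34, p35, p36} × {72, 73} = {(p34,72), (p34,73), (p35,72), (p35,73), (p36,72), (p36,73)}
  {p34, p35, p36} × {71, 72, 73} = {(p34,71), (p34,72), (p34,73), (p35,71), (p35,72), (p35,73), (p36,71), (p36,72), (p36,73)}
These 16 distinct sets form the basis B.
Close under arbitrary unions to get τ_{X×Y}; counting gives |τ_{X×Y}| = 40.


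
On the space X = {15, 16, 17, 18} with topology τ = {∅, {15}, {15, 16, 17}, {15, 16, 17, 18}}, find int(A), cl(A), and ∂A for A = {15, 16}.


int(A) = {15}, cl(A) = {15, 16, 17, 18}, ∂A = {16, 17, 18}.

Closed sets in (X, τ) are complements of opens:
  closed(X, τ) = {∅, {18}, {16, 17, 18}, {15, 16, 17, 18}}.
int(A) = ⋃ {U ∈ τ : U ⊆ A}. Opens contained in A: ∅, {15}.
Taking the union of these: int(A) = {15}.
cl(A) = ⋂ {C closed : A ⊆ C}. Closed sets containing A: {15, 16, 17, 18}.
Intersecting these: cl(A) = {15, 16, 17, 18}.
∂A = cl(A) ∖ int(A) = {15, 16, 17, 18} ∖ {15} = {16, 17, 18}.


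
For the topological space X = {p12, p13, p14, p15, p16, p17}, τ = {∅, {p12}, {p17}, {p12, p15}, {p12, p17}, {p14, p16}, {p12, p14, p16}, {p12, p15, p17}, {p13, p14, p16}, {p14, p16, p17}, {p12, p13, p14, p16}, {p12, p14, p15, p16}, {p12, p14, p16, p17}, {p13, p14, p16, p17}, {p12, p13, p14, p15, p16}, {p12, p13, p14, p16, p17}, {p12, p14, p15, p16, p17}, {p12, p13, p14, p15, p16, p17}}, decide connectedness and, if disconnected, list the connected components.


(X, τ) is disconnected; components = [{p17}, {p12, p15}, {p13, p14, p16}].

Find clopen sets (U ∈ τ with X ∖ U ∈ τ):
  U = ∅, X ∖ U = {p12, p13, p14, p15, p16, p17} — both open, so U is clopen.
  U = {p17}, X ∖ U = {p12, p13, p14, p15, p16} — both open, so U is clopen.
  U = {p12, p15}, X ∖ U = {p13, p14, p16, p17} — both open, so U is clopen.
  U = {p12, p15, p17}, X ∖ U = {p13, p14, p16} — both open, so U is clopen.
  U = {p13, p14, p16}, X ∖ U = {p12, p15, p17} — both open, so U is clopen.
  U = {p13, p14, p16, p17}, X ∖ U = {p12, p15} — both open, so U is clopen.
  U = {p12, p13, p14, p15, p16}, X ∖ U = {p17} — both open, so U is clopen.
  U = {p12, p13, p14, p15, p16, p17}, X ∖ U = ∅ — both open, so U is clopen.
Nontrivial clopen(s) exist: e.g. {p17}. So (X, τ) is disconnected.
Compute connected components by grouping points that agree on all clopens:
  component: {p17}
  component: {p12, p15}
  component: {p13, p14, p16}


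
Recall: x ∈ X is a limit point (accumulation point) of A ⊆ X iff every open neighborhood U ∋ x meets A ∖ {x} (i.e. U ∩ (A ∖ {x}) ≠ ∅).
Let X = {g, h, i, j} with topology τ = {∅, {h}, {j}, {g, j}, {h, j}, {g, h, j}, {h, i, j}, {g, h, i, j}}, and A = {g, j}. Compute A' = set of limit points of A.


A' = {g, i}

For each x ∈ X, list the open sets U ∈ τ with x ∈ U, then check whether U ∩ (A ∖ {x}) ≠ ∅ for every such U.
  x = g: opens ∋ x are {g, j}, {g, h, j}, {g, h, i, j}; each meets A ∖ {g}, so x IS a limit point.
  x = h: open {h} ∋ x has {h} ∩ (A ∖ {h}) = ∅, so x is NOT a limit point.
  x = i: opens ∋ x are {h, i, j}, {g, h, i, j}; each meets A ∖ {i}, so x IS a limit point.
  x = j: open {j} ∋ x has {j} ∩ (A ∖ {j}) = ∅, so x is NOT a limit point.
Collecting: A' = {g, i}.


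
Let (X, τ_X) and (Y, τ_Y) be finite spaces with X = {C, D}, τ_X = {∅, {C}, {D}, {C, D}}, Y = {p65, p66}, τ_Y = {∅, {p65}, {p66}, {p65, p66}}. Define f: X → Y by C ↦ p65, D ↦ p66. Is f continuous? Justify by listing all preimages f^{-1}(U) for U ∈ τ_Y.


f IS continuous.

Compute f^{-1}(U) for each U ∈ τ_Y:
  U = ∅: f^{-1}(U) = ∅ ∈ τ_X ✓.
  U = {p65}: f^{-1}(U) = {C} ∈ τ_X ✓.
  U = {p66}: f^{-1}(U) = {D} ∈ τ_X ✓.
  U = {p65, p66}: f^{-1}(U) = {C, D} ∈ τ_X ✓.
Every preimage lies in τ_X, so f IS continuous.


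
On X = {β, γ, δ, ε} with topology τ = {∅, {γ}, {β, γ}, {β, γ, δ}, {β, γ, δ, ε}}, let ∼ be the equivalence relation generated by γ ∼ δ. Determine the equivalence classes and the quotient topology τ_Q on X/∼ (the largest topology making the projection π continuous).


X/∼ = {[β], [γ=δ], [ε]}; |τ_Q| = 3.

Equivalence classes: [β], [γ=δ], [ε].
Quotient map π: X → X/∼ sends β ↦ [β], γ ↦ [γ=δ], δ ↦ [γ=δ], ε ↦ [ε].
For each subset V ⊆ X/∼, compute π^{-1}(V) ⊆ X and check whether π^{-1}(V) ∈ τ. V is open in τ_Q iff π^{-1}(V) ∈ τ.
  V = {}: π^{-1}(V) = ∅ ∈ τ ✓.
  V = {[β]}: π^{-1}(V) = {β} ∉ τ ✗.
  V = {[γ=δ]}: π^{-1}(V) = {γ, δ} ∉ τ ✗.
  V = {[β], [γ=δ]}: π^{-1}(V) = {β, γ, δ} ∈ τ ✓.
  V = {[ε]}: π^{-1}(V) = {ε} ∉ τ ✗.
  V = {[β], [ε]}: π^{-1}(V) = {β, ε} ∉ τ ✗.
  V = {[γ=δ], [ε]}: π^{-1}(V) = {γ, δ, ε} ∉ τ ✗.
  V = {[β], [γ=δ], [ε]}: π^{-1}(V) = {β, γ, δ, ε} ∈ τ ✓.
Open sets in the quotient: τ_Q = {{}, {[β], [γ=δ]}, {[β], [γ=δ], [ε]}} (3 elements).


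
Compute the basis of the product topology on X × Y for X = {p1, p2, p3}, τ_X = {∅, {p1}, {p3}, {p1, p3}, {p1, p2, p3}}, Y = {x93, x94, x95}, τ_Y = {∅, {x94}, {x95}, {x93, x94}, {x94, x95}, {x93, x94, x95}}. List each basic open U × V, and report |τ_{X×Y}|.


Basis B = {∅ × ∅, {p1} × {x94}, {p1} × {x95}, {p3} × {x94}, {p3} × {x95}, {p1} × {x93, x94}, {p1} × {x94, x95}, {p1, p3} × {x94}, {p1, p3} × {x95}, {p3} × {x93, x94}, {p3} × {x94, x95}, {p1} × {x93, x94, x95}, {p1, p2, p3} × {x94}, {p1, p2, p3} × {x95}, {p3} × {x93, x94, x95}, {p1, p3} × {x93, x94}, {p1, p3} × {x94, x95}, {p1, p3} × {x93, x94, x95}, {p1, p2, p3} × {x93, x94}, {p1, p2, p3} × {x94, x95}, {p1, p2, p3} × {x93, x94, x95}}; |τ_{X×Y}| = 70.

Enumerate products U × V with U ∈ τ_X, V ∈ τ_Y (deduplicated):
  ∅ × ∅ = {} (∅)
  {p1} × {x94} = {(p1,x94)}
  {p1} × {x95} = {(p1,x95)}
  {p3} × {x94} = {(p3,x94)}
  {p3} × {x95} = {(p3,x95)}
  {p1} × {x93, x94} = {(p1,x93), (p1,x94)}
  {p1} × {x94, x95} = {(p1,x94), (p1,x95)}
  {p1, p3} × {x94} = {(p1,x94), (p3,x94)}
  {p1, p3} × {x95} = {(p1,x95), (p3,x95)}
  {p3} × {x93, x94} = {(p3,x93), (p3,x94)}
  {p3} × {x94, x95} = {(p3,x94), (p3,x95)}
  {p1} × {x93, x94, x95} = {(p1,x93), (p1,x94), (p1,x95)}
  {p1, p2, p3} × {x94} = {(p1,x94), (p2,x94), (p3,x94)}
  {p1, p2, p3} × {x95} = {(p1,x95), (p2,x95), (p3,x95)}
  {p3} × {x93, x94, x95} = {(p3,x93), (p3,x94), (p3,x95)}
  {p1, p3} × {x93, x94} = {(p1,x93), (p1,x94), (p3,x93), (p3,x94)}
  {p1, p3} × {x94, x95} = {(p1,x94), (p1,x95), (p3,x94), (p3,x95)}
  {p1, p3} × {x93, x94, x95} = {(p1,x93), (p1,x94), (p1,x95), (p3,x93), (p3,x94), (p3,x95)}
  {p1, p2, p3} × {x93, x94} = {(p1,x93), (p1,x94), (p2,x93), (p2,x94), (p3,x93), (p3,x94)}
  {p1, p2, p3} × {x94, x95} = {(p1,x94), (p1,x95), (p2,x94), (p2,x95), (p3,x94), (p3,x95)}
  {p1, p2, p3} × {x93, x94, x95} = {(p1,x93), (p1,x94), (p1,x95), (p2,x93), (p2,x94), (p2,x95), (p3,x93), (p3,x94), (p3,x95)}
These 21 distinct sets form the basis B.
Close under arbitrary unions to get τ_{X×Y}; counting gives |τ_{X×Y}| = 70.


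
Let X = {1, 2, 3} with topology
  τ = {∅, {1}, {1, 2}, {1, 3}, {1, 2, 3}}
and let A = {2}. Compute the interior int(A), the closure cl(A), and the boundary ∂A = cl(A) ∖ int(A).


int(A) = ∅, cl(A) = {2}, ∂A = {2}.

Closed sets in (X, τ) are complements of opens:
  closed(X, τ) = {∅, {2}, {3}, {2, 3}, {1, 2, 3}}.
int(A) = ⋃ {U ∈ τ : U ⊆ A}. Opens contained in A: ∅.
Taking the union of these: int(A) = ∅.
cl(A) = ⋂ {C closed : A ⊆ C}. Closed sets containing A: {2}, {2, 3}, {1, 2, 3}.
Intersecting these: cl(A) = {2}.
∂A = cl(A) ∖ int(A) = {2} ∖ ∅ = {2}.


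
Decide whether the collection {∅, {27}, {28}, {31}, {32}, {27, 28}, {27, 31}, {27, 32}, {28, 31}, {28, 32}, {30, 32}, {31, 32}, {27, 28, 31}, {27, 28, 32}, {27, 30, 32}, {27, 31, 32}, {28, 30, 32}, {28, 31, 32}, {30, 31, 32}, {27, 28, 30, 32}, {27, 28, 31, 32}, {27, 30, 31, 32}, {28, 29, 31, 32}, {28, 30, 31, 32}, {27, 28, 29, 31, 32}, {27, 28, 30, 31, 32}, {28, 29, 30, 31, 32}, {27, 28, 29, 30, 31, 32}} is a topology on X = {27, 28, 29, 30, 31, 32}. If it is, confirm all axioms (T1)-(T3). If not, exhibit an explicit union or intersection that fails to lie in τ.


τ IS a topology on X.

Axiom (T1): ∅ ∈ τ? Yes; X ∈ τ? Yes.
Axiom (T2/T3): check pairwise unions and intersections of members of τ.
All pairwise intersections and unions checked — each lies in τ. Therefore τ satisfies (T1), (T2), (T3): it IS a topology on X.


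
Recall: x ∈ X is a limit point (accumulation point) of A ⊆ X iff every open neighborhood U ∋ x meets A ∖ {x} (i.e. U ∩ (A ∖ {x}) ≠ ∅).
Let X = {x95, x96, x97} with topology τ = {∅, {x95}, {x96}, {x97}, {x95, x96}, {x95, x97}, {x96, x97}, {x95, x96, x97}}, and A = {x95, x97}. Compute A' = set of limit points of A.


A' = ∅

For each x ∈ X, list the open sets U ∈ τ with x ∈ U, then check whether U ∩ (A ∖ {x}) ≠ ∅ for every such U.
  x = x95: open {x95} ∋ x has {x95} ∩ (A ∖ {x95}) = ∅, so x is NOT a limit point.
  x = x96: open {x96} ∋ x has {x96} ∩ (A ∖ {x96}) = ∅, so x is NOT a limit point.
  x = x97: open {x97} ∋ x has {x97} ∩ (A ∖ {x97}) = ∅, so x is NOT a limit point.
Collecting: A' = ∅.


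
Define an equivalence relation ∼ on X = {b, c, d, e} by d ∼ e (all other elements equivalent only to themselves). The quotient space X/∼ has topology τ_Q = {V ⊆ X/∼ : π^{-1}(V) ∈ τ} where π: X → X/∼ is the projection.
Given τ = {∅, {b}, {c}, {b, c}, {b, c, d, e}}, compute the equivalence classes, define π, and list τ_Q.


X/∼ = {[b], [c], [d=e]}; |τ_Q| = 5.

Equivalence classes: [b], [c], [d=e].
Quotient map π: X → X/∼ sends b ↦ [b], c ↦ [c], d ↦ [d=e], e ↦ [d=e].
For each subset V ⊆ X/∼, compute π^{-1}(V) ⊆ X and check whether π^{-1}(V) ∈ τ. V is open in τ_Q iff π^{-1}(V) ∈ τ.
  V = {}: π^{-1}(V) = ∅ ∈ τ ✓.
  V = {[b]}: π^{-1}(V) = {b} ∈ τ ✓.
  V = {[c]}: π^{-1}(V) = {c} ∈ τ ✓.
  V = {[b], [c]}: π^{-1}(V) = {b, c} ∈ τ ✓.
  V = {[d=e]}: π^{-1}(V) = {d, e} ∉ τ ✗.
  V = {[b], [d=e]}: π^{-1}(V) = {b, d, e} ∉ τ ✗.
  V = {[c], [d=e]}: π^{-1}(V) = {c, d, e} ∉ τ ✗.
  V = {[b], [c], [d=e]}: π^{-1}(V) = {b, c, d, e} ∈ τ ✓.
Open sets in the quotient: τ_Q = {{}, {[b]}, {[c]}, {[b], [c]}, {[b], [c], [d=e]}} (5 elements).


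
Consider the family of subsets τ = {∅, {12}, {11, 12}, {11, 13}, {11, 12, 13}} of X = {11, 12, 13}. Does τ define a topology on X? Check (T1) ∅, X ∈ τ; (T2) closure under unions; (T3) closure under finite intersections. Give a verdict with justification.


τ is NOT a topology on X.

Axiom (T1): ∅ ∈ τ? Yes; X ∈ τ? Yes.
Axiom (T2/T3): check pairwise unions and intersections of members of τ.
Counterexample for (T3): {11, 12} ∩ {11, 13} = {11} ∉ τ. Therefore τ is NOT a topology.


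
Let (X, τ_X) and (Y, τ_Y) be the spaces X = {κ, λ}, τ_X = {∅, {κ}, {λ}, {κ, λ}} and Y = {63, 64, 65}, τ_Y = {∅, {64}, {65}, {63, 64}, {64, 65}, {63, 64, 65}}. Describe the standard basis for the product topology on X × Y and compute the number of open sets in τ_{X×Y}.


Basis B = {∅ × ∅, {κ} × {64}, {κ} × {65}, {λ} × {64}, {λ} × {65}, {κ} × {63, 64}, {κ} × {64, 65}, {κ, λ} × {64}, {κ, λ} × {65}, {λ} × {63, 64}, {λ} × {64, 65}, {κ} × {63, 64, 65}, {λ} × {63, 64, 65}, {κ, λ} × {63, 64}, {κ, λ} × {64, 65}, {κ, λ} × {63, 64, 65}}; |τ_{X×Y}| = 36.

Enumerate products U × V with U ∈ τ_X, V ∈ τ_Y (deduplicated):
  ∅ × ∅ = {} (∅)
  {κ} × {64} = {(κ,64)}
  {κ} × {65} = {(κ,65)}
  {λ} × {64} = {(λ,64)}
  {λ} × {65} = {(λ,65)}
  {κ} × {63, 64} = {(κ,63), (κ,64)}
  {κ} × {64, 65} = {(κ,64), (κ,65)}
  {κ, λ} × {64} = {(κ,64), (λ,64)}
  {κ, λ} × {65} = {(κ,65), (λ,65)}
  {λ} × {63, 64} = {(λ,63), (λ,64)}
  {λ} × {64, 65} = {(λ,64), (λ,65)}
  {κ} × {63, 64, 65} = {(κ,63), (κ,64), (κ,65)}
  {λ} × {63, 64, 65} = {(λ,63), (λ,64), (λ,65)}
  {κ, λ} × {63, 64} = {(κ,63), (κ,64), (λ,63), (λ,64)}
  {κ, λ} × {64, 65} = {(κ,64), (κ,65), (λ,64), (λ,65)}
  {κ, λ} × {63, 64, 65} = {(κ,63), (κ,64), (κ,65), (λ,63), (λ,64), (λ,65)}
These 16 distinct sets form the basis B.
Close under arbitrary unions to get τ_{X×Y}; counting gives |τ_{X×Y}| = 36.


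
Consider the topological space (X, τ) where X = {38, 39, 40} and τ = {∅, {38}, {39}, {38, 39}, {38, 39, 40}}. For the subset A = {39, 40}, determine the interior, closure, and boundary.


int(A) = {39}, cl(A) = {39, 40}, ∂A = {40}.

Closed sets in (X, τ) are complements of opens:
  closed(X, τ) = {∅, {40}, {38, 40}, {39, 40}, {38, 39, 40}}.
int(A) = ⋃ {U ∈ τ : U ⊆ A}. Opens contained in A: ∅, {39}.
Taking the union of these: int(A) = {39}.
cl(A) = ⋂ {C closed : A ⊆ C}. Closed sets containing A: {39, 40}, {38, 39, 40}.
Intersecting these: cl(A) = {39, 40}.
∂A = cl(A) ∖ int(A) = {39, 40} ∖ {39} = {40}.


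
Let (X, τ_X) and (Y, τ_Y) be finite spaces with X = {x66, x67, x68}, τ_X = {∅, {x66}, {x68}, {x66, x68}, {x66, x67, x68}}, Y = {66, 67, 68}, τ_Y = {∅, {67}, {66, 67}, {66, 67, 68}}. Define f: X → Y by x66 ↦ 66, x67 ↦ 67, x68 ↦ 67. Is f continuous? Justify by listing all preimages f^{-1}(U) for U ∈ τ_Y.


f is NOT continuous.

Compute f^{-1}(U) for each U ∈ τ_Y:
  U = ∅: f^{-1}(U) = ∅ ∈ τ_X ✓.
  U = {67}: f^{-1}(U) = {x67, x68} ∉ τ_X ✗.
  U = {66, 67}: f^{-1}(U) = {x66, x67, x68} ∈ τ_X ✓.
  U = {66, 67, 68}: f^{-1}(U) = {x66, x67, x68} ∈ τ_X ✓.
Found U = {67} with f^{-1}(U) = {x67, x68} not in τ_X. Therefore f is NOT continuous.
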